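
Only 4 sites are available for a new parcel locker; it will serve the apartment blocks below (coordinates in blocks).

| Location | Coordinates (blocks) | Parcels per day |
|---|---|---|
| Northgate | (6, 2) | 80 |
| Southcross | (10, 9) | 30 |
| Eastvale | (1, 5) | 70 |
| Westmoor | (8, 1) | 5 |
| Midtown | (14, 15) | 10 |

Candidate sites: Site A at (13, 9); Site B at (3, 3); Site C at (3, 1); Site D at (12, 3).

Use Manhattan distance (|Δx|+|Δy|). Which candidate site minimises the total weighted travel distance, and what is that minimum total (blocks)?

Site B, total 1255 blocks

Total weighted distance at each candidate:
  Site A (13, 9): total = 2465
  Site B (3, 3): total = 1255
  Site C (3, 1): total = 1465
  Site D (12, 3): total = 1880
Minimum is at Site B with total 1255 blocks.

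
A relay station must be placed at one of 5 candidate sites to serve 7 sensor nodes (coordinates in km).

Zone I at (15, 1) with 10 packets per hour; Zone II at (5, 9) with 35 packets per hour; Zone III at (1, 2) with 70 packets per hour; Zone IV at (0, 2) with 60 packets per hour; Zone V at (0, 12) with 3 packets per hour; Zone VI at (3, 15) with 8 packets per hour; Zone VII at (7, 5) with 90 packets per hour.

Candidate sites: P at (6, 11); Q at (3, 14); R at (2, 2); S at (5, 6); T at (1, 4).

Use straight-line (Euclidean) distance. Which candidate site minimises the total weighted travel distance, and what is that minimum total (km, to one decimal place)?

R, total 1246.6 km

Total weighted distance at each candidate:
  P (6, 11): total = 2188.2
  Q (3, 14): total = 2864.4
  R (2, 2): total = 1246.6
  S (5, 6): total = 1295.4
  T (1, 4): total = 1302.5
Minimum is at R with total 1246.6 km.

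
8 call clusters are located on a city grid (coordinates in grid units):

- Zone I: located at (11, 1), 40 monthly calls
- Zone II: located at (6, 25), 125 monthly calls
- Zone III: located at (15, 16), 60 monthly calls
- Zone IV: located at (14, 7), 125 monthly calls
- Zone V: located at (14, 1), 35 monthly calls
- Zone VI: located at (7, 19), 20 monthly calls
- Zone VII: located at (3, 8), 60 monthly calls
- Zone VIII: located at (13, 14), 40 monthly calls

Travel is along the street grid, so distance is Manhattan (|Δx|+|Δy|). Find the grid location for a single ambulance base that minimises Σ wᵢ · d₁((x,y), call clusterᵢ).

(13, 8)

Manhattan distance separates: Σwᵢ(|x−xᵢ|+|y−yᵢ|) = Σwᵢ|x−xᵢ| + Σwᵢ|y−yᵢ|, so x and y are optimised independently as 1-D weighted medians.
Total weight W = 505; half = 252.5.
x-coordinate, sorted with cumulative weight:
  x=3 (Zone VII, w=60) cum 60
  x=6 (Zone II, w=125) cum 185
  x=7 (Zone VI, w=20) cum 205
  x=11 (Zone I, w=40) cum 245
  x=13 (Zone VIII, w=40) cum 285  ← median
  x=14 (Zone IV, w=125) cum 410
  x=14 (Zone V, w=35) cum 445
  x=15 (Zone III, w=60) cum 505
⇒ x* = 13
y-coordinate, sorted with cumulative weight:
  y=1 (Zone I, w=40) cum 40
  y=1 (Zone V, w=35) cum 75
  y=7 (Zone IV, w=125) cum 200
  y=8 (Zone VII, w=60) cum 260  ← median
  y=14 (Zone VIII, w=40) cum 300
  y=16 (Zone III, w=60) cum 360
  y=19 (Zone VI, w=20) cum 380
  y=25 (Zone II, w=125) cum 505
⇒ y* = 8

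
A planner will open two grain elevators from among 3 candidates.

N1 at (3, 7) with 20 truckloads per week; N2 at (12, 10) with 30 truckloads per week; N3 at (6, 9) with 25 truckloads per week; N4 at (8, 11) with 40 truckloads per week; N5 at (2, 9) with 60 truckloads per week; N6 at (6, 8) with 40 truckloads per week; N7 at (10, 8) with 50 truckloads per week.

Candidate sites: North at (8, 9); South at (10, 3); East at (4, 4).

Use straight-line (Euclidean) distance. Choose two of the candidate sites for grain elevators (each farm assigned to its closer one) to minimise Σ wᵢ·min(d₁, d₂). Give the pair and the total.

{North, East}, total 841.3

Evaluate every pair (each demand assigned to the nearer of the two):
  {North, East}: total = 841.3
  {North, South}: total = 922.6
  {South, East}: total = 1490.8
Best pair: {North, East} with total 841.3.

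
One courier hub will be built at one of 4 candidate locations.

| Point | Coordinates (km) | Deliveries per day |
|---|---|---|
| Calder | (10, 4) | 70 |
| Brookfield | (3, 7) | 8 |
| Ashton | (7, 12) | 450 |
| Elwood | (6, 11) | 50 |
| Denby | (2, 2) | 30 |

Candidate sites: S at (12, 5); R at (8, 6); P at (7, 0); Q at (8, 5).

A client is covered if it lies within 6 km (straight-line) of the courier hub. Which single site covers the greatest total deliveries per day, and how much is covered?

Coverage radius r = 6 km; a point is covered iff (Δx)²+(Δy)² ≤ 6² = 36.
  S (12, 5): covers {Calder} → 70
  R (8, 6): covers {Calder, Brookfield, Elwood} → 128
  P (7, 0): covers {Calder, Denby} → 100
  Q (8, 5): covers {Calder, Brookfield} → 78
Maximum coverage at R: 128 deliveries per day.

R, covering 128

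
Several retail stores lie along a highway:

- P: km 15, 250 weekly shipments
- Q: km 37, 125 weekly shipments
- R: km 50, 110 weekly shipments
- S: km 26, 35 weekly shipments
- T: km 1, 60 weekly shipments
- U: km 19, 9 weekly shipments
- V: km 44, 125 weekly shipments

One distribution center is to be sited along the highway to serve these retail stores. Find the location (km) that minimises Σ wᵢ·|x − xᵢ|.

x = 37

For a sum of weighted absolute distances on a line, the optimum is the weighted median (not the mean). Total weight W = 714; half-weight = 357.
Sort by position and accumulate weight:
  km 1 (T, w=60) → cum 60
  km 15 (P, w=250) → cum 310
  km 19 (U, w=9) → cum 319
  km 26 (S, w=35) → cum 354
  km 37 (Q, w=125) → cum 479  ≥ 357 → median here
  km 44 (V, w=125) → cum 604
  km 50 (R, w=110) → cum 714
Optimal location: km 37.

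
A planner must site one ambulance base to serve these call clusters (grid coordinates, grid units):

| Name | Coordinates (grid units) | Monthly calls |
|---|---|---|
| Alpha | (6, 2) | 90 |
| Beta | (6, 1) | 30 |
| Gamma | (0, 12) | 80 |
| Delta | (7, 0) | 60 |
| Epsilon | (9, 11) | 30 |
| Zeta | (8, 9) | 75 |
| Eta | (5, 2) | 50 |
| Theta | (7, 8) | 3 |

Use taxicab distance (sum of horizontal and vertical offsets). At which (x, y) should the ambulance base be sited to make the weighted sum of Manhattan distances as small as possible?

Manhattan distance separates: Σwᵢ(|x−xᵢ|+|y−yᵢ|) = Σwᵢ|x−xᵢ| + Σwᵢ|y−yᵢ|, so x and y are optimised independently as 1-D weighted medians.
Total weight W = 418; half = 209.
x-coordinate, sorted with cumulative weight:
  x=0 (Gamma, w=80) cum 80
  x=5 (Eta, w=50) cum 130
  x=6 (Alpha, w=90) cum 220  ← median
  x=6 (Beta, w=30) cum 250
  x=7 (Delta, w=60) cum 310
  x=7 (Theta, w=3) cum 313
  x=8 (Zeta, w=75) cum 388
  x=9 (Epsilon, w=30) cum 418
⇒ x* = 6
y-coordinate, sorted with cumulative weight:
  y=0 (Delta, w=60) cum 60
  y=1 (Beta, w=30) cum 90
  y=2 (Alpha, w=90) cum 180
  y=2 (Eta, w=50) cum 230  ← median
  y=8 (Theta, w=3) cum 233
  y=9 (Zeta, w=75) cum 308
  y=11 (Epsilon, w=30) cum 338
  y=12 (Gamma, w=80) cum 418
⇒ y* = 2

(6, 2)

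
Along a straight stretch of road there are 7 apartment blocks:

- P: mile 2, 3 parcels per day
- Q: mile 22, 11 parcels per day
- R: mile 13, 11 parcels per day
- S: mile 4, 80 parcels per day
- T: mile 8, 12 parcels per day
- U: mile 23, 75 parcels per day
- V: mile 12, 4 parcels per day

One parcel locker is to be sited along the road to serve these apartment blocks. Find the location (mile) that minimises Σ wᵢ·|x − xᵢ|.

x = 12

For a sum of weighted absolute distances on a line, the optimum is the weighted median (not the mean). Total weight W = 196; half-weight = 98.
Sort by position and accumulate weight:
  mile 2 (P, w=3) → cum 3
  mile 4 (S, w=80) → cum 83
  mile 8 (T, w=12) → cum 95
  mile 12 (V, w=4) → cum 99  ≥ 98 → median here
  mile 13 (R, w=11) → cum 110
  mile 22 (Q, w=11) → cum 121
  mile 23 (U, w=75) → cum 196
Optimal location: mile 12.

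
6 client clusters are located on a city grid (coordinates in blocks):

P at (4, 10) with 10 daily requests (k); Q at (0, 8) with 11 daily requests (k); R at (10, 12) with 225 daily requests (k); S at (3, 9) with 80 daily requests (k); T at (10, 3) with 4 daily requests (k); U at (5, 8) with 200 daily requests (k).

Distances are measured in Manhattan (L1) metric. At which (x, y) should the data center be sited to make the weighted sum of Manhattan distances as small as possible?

(5, 9)

Manhattan distance separates: Σwᵢ(|x−xᵢ|+|y−yᵢ|) = Σwᵢ|x−xᵢ| + Σwᵢ|y−yᵢ|, so x and y are optimised independently as 1-D weighted medians.
Total weight W = 530; half = 265.
x-coordinate, sorted with cumulative weight:
  x=0 (Q, w=11) cum 11
  x=3 (S, w=80) cum 91
  x=4 (P, w=10) cum 101
  x=5 (U, w=200) cum 301  ← median
  x=10 (R, w=225) cum 526
  x=10 (T, w=4) cum 530
⇒ x* = 5
y-coordinate, sorted with cumulative weight:
  y=3 (T, w=4) cum 4
  y=8 (Q, w=11) cum 15
  y=8 (U, w=200) cum 215
  y=9 (S, w=80) cum 295  ← median
  y=10 (P, w=10) cum 305
  y=12 (R, w=225) cum 530
⇒ y* = 9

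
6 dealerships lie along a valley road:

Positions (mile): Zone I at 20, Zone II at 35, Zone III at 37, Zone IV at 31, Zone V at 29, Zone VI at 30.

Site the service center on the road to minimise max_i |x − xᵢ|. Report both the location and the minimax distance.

location 28.5, max distance 8.5

The 1-center on a line is the midpoint of the two extreme points: leftmost at 20, rightmost at 37.
Optimal location = (20 + 37)/2 = 28.5; maximum distance = (37 − 20)/2 = 8.5.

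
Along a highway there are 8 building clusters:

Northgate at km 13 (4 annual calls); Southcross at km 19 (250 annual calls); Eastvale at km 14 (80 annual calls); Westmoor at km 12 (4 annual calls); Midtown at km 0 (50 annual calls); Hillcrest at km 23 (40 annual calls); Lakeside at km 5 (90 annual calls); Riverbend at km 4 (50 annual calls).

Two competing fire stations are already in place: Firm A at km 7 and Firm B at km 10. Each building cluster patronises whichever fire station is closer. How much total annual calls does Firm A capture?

190

The indifferent point is the midpoint (7+10)/2 = 8.5; building clusters left of it (closer to Firm A at 7) go to Firm A, those right go to Firm B.
  Midtown at 0 (w=50) → Firm A
  Riverbend at 4 (w=50) → Firm A
  Lakeside at 5 (w=90) → Firm A
  Westmoor at 12 (w=4) → Firm B
  Northgate at 13 (w=4) → Firm B
  Eastvale at 14 (w=80) → Firm B
  Southcross at 19 (w=250) → Firm B
  Hillcrest at 23 (w=40) → Firm B
Firm A captures 190; Firm B captures 378.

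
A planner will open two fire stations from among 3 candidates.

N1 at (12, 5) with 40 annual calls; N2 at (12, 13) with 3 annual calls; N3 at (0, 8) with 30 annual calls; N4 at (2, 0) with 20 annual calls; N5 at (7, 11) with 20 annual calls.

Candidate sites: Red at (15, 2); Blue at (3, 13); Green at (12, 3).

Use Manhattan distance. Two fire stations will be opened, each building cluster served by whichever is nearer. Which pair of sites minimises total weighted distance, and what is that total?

Evaluate every pair (each demand assigned to the nearer of the two):
  {Blue, Green}: total = 727
  {Red, Blue}: total = 907
  {Red, Green}: total = 1140
Best pair: {Blue, Green} with total 727.

{Blue, Green}, total 727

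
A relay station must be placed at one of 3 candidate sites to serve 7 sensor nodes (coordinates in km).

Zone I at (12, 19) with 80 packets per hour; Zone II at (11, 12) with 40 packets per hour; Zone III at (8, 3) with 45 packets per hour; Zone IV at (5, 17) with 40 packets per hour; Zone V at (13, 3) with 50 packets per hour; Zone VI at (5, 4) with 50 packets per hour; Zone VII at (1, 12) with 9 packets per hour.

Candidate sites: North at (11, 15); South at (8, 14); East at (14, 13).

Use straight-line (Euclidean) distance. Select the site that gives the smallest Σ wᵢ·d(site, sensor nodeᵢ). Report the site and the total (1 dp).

Total weighted distance at each candidate:
  North (11, 15): total = 2588.2
  South (8, 14): total = 2512.9
  East (14, 13): total = 2807.4
Minimum is at South with total 2512.9 km.

South, total 2512.9 km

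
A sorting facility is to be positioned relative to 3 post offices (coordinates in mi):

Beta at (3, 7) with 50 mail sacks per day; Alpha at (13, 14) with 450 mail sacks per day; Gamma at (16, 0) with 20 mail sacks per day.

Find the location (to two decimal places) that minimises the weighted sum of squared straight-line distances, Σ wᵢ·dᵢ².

(12.15, 12.79)

The minimiser of Σwᵢ‖p−pᵢ‖² is the weighted centroid p* = (Σwᵢpᵢ)/(Σwᵢ).
Σwᵢ = 520.
Σwᵢxᵢ = 50·3 + 450·13 + 20·16 = 6320.
Σwᵢyᵢ = 50·7 + 450·14 + 20·0 = 6650.
x* = 6320/520 = 12.15, y* = 6650/520 = 12.79.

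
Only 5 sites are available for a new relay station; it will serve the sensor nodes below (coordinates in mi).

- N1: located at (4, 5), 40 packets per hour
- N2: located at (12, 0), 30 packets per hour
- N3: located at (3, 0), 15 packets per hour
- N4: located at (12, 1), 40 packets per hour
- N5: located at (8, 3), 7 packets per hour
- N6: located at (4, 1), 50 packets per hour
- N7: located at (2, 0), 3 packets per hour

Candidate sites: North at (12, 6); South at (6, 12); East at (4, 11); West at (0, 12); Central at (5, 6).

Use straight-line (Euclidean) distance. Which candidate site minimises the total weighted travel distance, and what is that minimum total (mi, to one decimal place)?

Total weighted distance at each candidate:
  North (12, 6): total = 1406.4
  South (6, 12): total = 2041.9
  East (4, 11): total = 1922.1
  West (0, 12): total = 2374.3
  Central (5, 6): total = 1076.9
Minimum is at Central with total 1076.9 mi.

Central, total 1076.9 mi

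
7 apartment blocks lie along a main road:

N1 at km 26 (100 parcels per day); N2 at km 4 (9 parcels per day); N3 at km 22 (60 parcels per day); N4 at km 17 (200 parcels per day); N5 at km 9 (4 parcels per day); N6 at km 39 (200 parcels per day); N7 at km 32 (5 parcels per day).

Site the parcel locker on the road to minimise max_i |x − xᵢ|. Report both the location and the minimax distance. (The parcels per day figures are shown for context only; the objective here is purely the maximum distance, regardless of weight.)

The 1-center on a line is the midpoint of the two extreme points: leftmost at 4, rightmost at 39.
Optimal location = (4 + 39)/2 = 21.5; maximum distance = (39 − 4)/2 = 17.5.

location 21.5, max distance 17.5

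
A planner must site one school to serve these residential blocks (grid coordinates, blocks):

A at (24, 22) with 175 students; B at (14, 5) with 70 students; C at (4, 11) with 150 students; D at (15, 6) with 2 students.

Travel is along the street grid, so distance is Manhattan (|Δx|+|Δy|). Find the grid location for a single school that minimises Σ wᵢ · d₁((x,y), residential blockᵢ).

(14, 11)

Manhattan distance separates: Σwᵢ(|x−xᵢ|+|y−yᵢ|) = Σwᵢ|x−xᵢ| + Σwᵢ|y−yᵢ|, so x and y are optimised independently as 1-D weighted medians.
Total weight W = 397; half = 198.5.
x-coordinate, sorted with cumulative weight:
  x=4 (C, w=150) cum 150
  x=14 (B, w=70) cum 220  ← median
  x=15 (D, w=2) cum 222
  x=24 (A, w=175) cum 397
⇒ x* = 14
y-coordinate, sorted with cumulative weight:
  y=5 (B, w=70) cum 70
  y=6 (D, w=2) cum 72
  y=11 (C, w=150) cum 222  ← median
  y=22 (A, w=175) cum 397
⇒ y* = 11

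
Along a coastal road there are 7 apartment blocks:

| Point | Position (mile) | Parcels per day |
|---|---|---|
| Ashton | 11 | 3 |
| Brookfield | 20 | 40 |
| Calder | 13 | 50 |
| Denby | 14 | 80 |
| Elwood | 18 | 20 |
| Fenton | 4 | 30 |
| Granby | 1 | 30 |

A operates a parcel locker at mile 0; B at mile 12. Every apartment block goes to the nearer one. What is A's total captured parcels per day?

60

The indifferent point is the midpoint (0+12)/2 = 6; apartment blocks left of it (closer to A at 0) go to A, those right go to B.
  Granby at 1 (w=30) → A
  Fenton at 4 (w=30) → A
  Ashton at 11 (w=3) → B
  Calder at 13 (w=50) → B
  Denby at 14 (w=80) → B
  Elwood at 18 (w=20) → B
  Brookfield at 20 (w=40) → B
A captures 60; B captures 193.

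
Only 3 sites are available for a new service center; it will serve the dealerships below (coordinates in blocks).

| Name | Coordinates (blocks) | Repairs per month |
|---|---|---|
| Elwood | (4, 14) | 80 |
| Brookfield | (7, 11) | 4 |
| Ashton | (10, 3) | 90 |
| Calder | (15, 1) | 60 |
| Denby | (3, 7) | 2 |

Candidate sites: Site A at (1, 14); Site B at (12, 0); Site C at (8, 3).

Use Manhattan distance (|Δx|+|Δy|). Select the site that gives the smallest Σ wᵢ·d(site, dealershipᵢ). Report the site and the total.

Total weighted distance at each candidate:
  Site A (1, 14): total = 3714
  Site B (12, 0): total = 2546
  Site C (8, 3): total = 1974
Minimum is at Site C with total 1974 blocks.

Site C, total 1974 blocks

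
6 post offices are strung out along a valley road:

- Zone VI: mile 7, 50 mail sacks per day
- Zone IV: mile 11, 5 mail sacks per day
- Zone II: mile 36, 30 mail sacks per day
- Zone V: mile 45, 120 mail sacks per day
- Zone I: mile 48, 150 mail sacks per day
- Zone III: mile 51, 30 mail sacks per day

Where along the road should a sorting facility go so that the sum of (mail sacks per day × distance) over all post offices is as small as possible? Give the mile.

For a sum of weighted absolute distances on a line, the optimum is the weighted median (not the mean). Total weight W = 385; half-weight = 192.5.
Sort by position and accumulate weight:
  mile 7 (Zone VI, w=50) → cum 50
  mile 11 (Zone IV, w=5) → cum 55
  mile 36 (Zone II, w=30) → cum 85
  mile 45 (Zone V, w=120) → cum 205  ≥ 192.5 → median here
  mile 48 (Zone I, w=150) → cum 355
  mile 51 (Zone III, w=30) → cum 385
Optimal location: mile 45.

x = 45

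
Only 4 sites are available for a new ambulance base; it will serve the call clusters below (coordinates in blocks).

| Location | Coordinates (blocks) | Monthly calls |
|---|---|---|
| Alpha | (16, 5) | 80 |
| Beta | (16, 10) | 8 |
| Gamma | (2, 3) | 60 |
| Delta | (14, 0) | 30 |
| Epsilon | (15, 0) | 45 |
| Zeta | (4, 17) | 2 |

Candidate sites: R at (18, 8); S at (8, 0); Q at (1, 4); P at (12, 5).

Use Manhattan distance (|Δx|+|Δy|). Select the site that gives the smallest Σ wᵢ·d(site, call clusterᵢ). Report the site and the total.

P, total 1722 blocks

Total weighted distance at each candidate:
  R (18, 8): total = 2593
  S (8, 0): total = 2261
  Q (1, 4): total = 2920
  P (12, 5): total = 1722
Minimum is at P with total 1722 blocks.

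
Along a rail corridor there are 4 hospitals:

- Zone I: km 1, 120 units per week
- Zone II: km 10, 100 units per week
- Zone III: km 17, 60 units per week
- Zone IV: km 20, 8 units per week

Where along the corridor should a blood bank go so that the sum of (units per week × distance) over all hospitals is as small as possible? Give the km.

For a sum of weighted absolute distances on a line, the optimum is the weighted median (not the mean). Total weight W = 288; half-weight = 144.
Sort by position and accumulate weight:
  km 1 (Zone I, w=120) → cum 120
  km 10 (Zone II, w=100) → cum 220  ≥ 144 → median here
  km 17 (Zone III, w=60) → cum 280
  km 20 (Zone IV, w=8) → cum 288
Optimal location: km 10.

x = 10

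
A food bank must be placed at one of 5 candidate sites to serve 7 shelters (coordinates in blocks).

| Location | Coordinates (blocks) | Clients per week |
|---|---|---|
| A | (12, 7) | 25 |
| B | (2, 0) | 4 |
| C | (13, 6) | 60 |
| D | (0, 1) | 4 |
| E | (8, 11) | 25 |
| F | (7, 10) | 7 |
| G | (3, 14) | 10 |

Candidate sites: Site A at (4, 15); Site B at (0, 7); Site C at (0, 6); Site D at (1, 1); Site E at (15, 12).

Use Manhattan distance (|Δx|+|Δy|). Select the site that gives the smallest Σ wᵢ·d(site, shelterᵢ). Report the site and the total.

Total weighted distance at each candidate:
  Site A (4, 15): total = 1896
  Site B (0, 7): total = 1670
  Site C (0, 6): total = 1669
  Site D (1, 1): total = 2137
  Site E (15, 12): total = 1294
Minimum is at Site E with total 1294 blocks.

Site E, total 1294 blocks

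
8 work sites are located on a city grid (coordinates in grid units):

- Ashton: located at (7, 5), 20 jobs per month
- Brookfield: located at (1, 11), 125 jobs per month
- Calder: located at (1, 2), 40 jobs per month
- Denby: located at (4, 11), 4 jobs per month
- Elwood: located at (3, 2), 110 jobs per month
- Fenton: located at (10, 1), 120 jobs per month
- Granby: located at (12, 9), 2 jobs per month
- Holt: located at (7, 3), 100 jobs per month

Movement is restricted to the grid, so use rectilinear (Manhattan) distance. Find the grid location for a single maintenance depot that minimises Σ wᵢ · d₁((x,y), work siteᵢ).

Manhattan distance separates: Σwᵢ(|x−xᵢ|+|y−yᵢ|) = Σwᵢ|x−xᵢ| + Σwᵢ|y−yᵢ|, so x and y are optimised independently as 1-D weighted medians.
Total weight W = 521; half = 260.5.
x-coordinate, sorted with cumulative weight:
  x=1 (Brookfield, w=125) cum 125
  x=1 (Calder, w=40) cum 165
  x=3 (Elwood, w=110) cum 275  ← median
  x=4 (Denby, w=4) cum 279
  x=7 (Ashton, w=20) cum 299
  x=7 (Holt, w=100) cum 399
  x=10 (Fenton, w=120) cum 519
  x=12 (Granby, w=2) cum 521
⇒ x* = 3
y-coordinate, sorted with cumulative weight:
  y=1 (Fenton, w=120) cum 120
  y=2 (Calder, w=40) cum 160
  y=2 (Elwood, w=110) cum 270  ← median
  y=3 (Holt, w=100) cum 370
  y=5 (Ashton, w=20) cum 390
  y=9 (Granby, w=2) cum 392
  y=11 (Brookfield, w=125) cum 517
  y=11 (Denby, w=4) cum 521
⇒ y* = 2

(3, 2)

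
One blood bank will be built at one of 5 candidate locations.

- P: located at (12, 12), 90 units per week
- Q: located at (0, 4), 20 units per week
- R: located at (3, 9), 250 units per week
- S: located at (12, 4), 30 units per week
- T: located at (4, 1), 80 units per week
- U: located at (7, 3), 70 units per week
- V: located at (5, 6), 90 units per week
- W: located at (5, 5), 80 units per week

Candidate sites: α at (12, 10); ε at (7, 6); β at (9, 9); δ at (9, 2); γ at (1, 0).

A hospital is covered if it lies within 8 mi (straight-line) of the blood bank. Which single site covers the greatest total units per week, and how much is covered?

Coverage radius r = 8 mi; a point is covered iff (Δx)²+(Δy)² ≤ 8² = 64.
  α (12, 10): covers {P, S} → 120
  ε (7, 6): covers {P, Q, R, S, T, U, V, W} → 710
  β (9, 9): covers {P, R, S, U, V, W} → 610
  δ (9, 2): covers {S, T, U, V, W} → 350
  γ (1, 0): covers {Q, T, U, V, W} → 340
Maximum coverage at ε: 710 units per week.

ε, covering 710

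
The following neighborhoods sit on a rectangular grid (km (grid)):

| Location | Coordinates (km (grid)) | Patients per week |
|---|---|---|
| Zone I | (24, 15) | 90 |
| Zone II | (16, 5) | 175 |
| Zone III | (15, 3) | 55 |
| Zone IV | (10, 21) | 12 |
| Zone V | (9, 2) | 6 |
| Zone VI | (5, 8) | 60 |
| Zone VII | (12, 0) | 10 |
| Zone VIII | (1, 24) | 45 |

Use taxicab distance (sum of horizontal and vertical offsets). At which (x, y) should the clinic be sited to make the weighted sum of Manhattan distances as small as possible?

(16, 5)

Manhattan distance separates: Σwᵢ(|x−xᵢ|+|y−yᵢ|) = Σwᵢ|x−xᵢ| + Σwᵢ|y−yᵢ|, so x and y are optimised independently as 1-D weighted medians.
Total weight W = 453; half = 226.5.
x-coordinate, sorted with cumulative weight:
  x=1 (Zone VIII, w=45) cum 45
  x=5 (Zone VI, w=60) cum 105
  x=9 (Zone V, w=6) cum 111
  x=10 (Zone IV, w=12) cum 123
  x=12 (Zone VII, w=10) cum 133
  x=15 (Zone III, w=55) cum 188
  x=16 (Zone II, w=175) cum 363  ← median
  x=24 (Zone I, w=90) cum 453
⇒ x* = 16
y-coordinate, sorted with cumulative weight:
  y=0 (Zone VII, w=10) cum 10
  y=2 (Zone V, w=6) cum 16
  y=3 (Zone III, w=55) cum 71
  y=5 (Zone II, w=175) cum 246  ← median
  y=8 (Zone VI, w=60) cum 306
  y=15 (Zone I, w=90) cum 396
  y=21 (Zone IV, w=12) cum 408
  y=24 (Zone VIII, w=45) cum 453
⇒ y* = 5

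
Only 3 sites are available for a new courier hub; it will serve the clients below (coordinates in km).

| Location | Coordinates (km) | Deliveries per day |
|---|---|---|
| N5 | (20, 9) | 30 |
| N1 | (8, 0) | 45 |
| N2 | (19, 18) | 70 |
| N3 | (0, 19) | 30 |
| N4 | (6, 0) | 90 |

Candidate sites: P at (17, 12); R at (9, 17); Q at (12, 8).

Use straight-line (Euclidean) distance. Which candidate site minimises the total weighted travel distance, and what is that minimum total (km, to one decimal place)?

Total weighted distance at each candidate:
  P (17, 12): total = 3261.6
  R (9, 17): total = 3708.1
  Q (12, 8): total = 2887.2
Minimum is at Q with total 2887.2 km.

Q, total 2887.2 km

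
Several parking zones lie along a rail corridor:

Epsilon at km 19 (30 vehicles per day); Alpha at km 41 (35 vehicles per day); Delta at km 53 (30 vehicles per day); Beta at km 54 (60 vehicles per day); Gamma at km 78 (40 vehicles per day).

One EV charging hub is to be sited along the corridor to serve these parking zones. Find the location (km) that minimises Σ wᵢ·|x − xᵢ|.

For a sum of weighted absolute distances on a line, the optimum is the weighted median (not the mean). Total weight W = 195; half-weight = 97.5.
Sort by position and accumulate weight:
  km 19 (Epsilon, w=30) → cum 30
  km 41 (Alpha, w=35) → cum 65
  km 53 (Delta, w=30) → cum 95
  km 54 (Beta, w=60) → cum 155  ≥ 97.5 → median here
  km 78 (Gamma, w=40) → cum 195
Optimal location: km 54.

x = 54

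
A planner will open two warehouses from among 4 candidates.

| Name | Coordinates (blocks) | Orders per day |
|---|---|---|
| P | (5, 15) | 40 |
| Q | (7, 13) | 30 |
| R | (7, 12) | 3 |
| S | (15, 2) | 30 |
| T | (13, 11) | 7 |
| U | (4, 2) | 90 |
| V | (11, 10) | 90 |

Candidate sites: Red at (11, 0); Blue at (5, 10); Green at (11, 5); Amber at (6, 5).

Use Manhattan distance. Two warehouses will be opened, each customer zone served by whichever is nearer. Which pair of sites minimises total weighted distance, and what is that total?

{Blue, Amber}, total 1775

Evaluate every pair (each demand assigned to the nearer of the two):
  {Blue, Amber}: total = 1775
  {Blue, Green}: total = 1888
  {Green, Amber}: total = 1900
  {Red, Blue}: total = 1955
  {Red, Amber}: total = 2355
  {Red, Green}: total = 2529
Best pair: {Blue, Amber} with total 1775.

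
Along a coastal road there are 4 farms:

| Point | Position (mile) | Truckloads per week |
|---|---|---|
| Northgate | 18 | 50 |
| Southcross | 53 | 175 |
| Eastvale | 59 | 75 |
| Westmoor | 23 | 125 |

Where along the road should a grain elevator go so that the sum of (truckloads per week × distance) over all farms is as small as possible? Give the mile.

x = 53

For a sum of weighted absolute distances on a line, the optimum is the weighted median (not the mean). Total weight W = 425; half-weight = 212.5.
Sort by position and accumulate weight:
  mile 18 (Northgate, w=50) → cum 50
  mile 23 (Westmoor, w=125) → cum 175
  mile 53 (Southcross, w=175) → cum 350  ≥ 212.5 → median here
  mile 59 (Eastvale, w=75) → cum 425
Optimal location: mile 53.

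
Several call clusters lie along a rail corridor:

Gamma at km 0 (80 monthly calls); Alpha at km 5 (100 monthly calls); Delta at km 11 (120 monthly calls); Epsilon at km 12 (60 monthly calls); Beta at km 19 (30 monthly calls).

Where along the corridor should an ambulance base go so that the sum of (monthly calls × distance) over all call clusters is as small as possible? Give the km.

For a sum of weighted absolute distances on a line, the optimum is the weighted median (not the mean). Total weight W = 390; half-weight = 195.
Sort by position and accumulate weight:
  km 0 (Gamma, w=80) → cum 80
  km 5 (Alpha, w=100) → cum 180
  km 11 (Delta, w=120) → cum 300  ≥ 195 → median here
  km 12 (Epsilon, w=60) → cum 360
  km 19 (Beta, w=30) → cum 390
Optimal location: km 11.

x = 11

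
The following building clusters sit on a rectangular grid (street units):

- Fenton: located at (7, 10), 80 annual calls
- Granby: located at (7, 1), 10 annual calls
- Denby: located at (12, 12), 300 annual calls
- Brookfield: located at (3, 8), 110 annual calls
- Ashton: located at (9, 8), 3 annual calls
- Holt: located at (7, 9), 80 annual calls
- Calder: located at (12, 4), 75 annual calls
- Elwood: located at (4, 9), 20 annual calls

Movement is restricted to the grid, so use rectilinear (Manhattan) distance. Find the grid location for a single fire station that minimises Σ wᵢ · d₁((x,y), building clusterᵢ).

(12, 10)

Manhattan distance separates: Σwᵢ(|x−xᵢ|+|y−yᵢ|) = Σwᵢ|x−xᵢ| + Σwᵢ|y−yᵢ|, so x and y are optimised independently as 1-D weighted medians.
Total weight W = 678; half = 339.
x-coordinate, sorted with cumulative weight:
  x=3 (Brookfield, w=110) cum 110
  x=4 (Elwood, w=20) cum 130
  x=7 (Fenton, w=80) cum 210
  x=7 (Granby, w=10) cum 220
  x=7 (Holt, w=80) cum 300
  x=9 (Ashton, w=3) cum 303
  x=12 (Denby, w=300) cum 603  ← median
  x=12 (Calder, w=75) cum 678
⇒ x* = 12
y-coordinate, sorted with cumulative weight:
  y=1 (Granby, w=10) cum 10
  y=4 (Calder, w=75) cum 85
  y=8 (Brookfield, w=110) cum 195
  y=8 (Ashton, w=3) cum 198
  y=9 (Holt, w=80) cum 278
  y=9 (Elwood, w=20) cum 298
  y=10 (Fenton, w=80) cum 378  ← median
  y=12 (Denby, w=300) cum 678
⇒ y* = 10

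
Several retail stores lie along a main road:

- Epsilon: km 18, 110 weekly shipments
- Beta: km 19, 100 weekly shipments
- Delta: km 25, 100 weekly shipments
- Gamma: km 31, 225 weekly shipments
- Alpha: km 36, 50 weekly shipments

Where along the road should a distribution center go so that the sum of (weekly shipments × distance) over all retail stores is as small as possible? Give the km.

For a sum of weighted absolute distances on a line, the optimum is the weighted median (not the mean). Total weight W = 585; half-weight = 292.5.
Sort by position and accumulate weight:
  km 18 (Epsilon, w=110) → cum 110
  km 19 (Beta, w=100) → cum 210
  km 25 (Delta, w=100) → cum 310  ≥ 292.5 → median here
  km 31 (Gamma, w=225) → cum 535
  km 36 (Alpha, w=50) → cum 585
Optimal location: km 25.

x = 25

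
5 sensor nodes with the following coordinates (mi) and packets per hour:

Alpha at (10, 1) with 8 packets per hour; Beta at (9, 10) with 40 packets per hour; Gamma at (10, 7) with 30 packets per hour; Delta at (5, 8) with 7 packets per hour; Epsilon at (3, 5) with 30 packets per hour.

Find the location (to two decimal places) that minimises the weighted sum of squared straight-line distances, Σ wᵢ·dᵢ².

The minimiser of Σwᵢ‖p−pᵢ‖² is the weighted centroid p* = (Σwᵢpᵢ)/(Σwᵢ).
Σwᵢ = 115.
Σwᵢxᵢ = 8·10 + 40·9 + 30·10 + 7·5 + 30·3 = 865.
Σwᵢyᵢ = 8·1 + 40·10 + 30·7 + 7·8 + 30·5 = 824.
x* = 865/115 = 7.52, y* = 824/115 = 7.17.

(7.52, 7.17)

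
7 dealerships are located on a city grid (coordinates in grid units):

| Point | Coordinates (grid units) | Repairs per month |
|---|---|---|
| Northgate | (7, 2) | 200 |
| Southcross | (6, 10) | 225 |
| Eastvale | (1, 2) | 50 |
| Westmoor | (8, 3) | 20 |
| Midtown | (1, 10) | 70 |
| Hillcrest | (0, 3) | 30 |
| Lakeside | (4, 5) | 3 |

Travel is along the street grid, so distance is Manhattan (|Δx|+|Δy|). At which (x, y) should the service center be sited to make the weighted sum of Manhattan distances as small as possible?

Manhattan distance separates: Σwᵢ(|x−xᵢ|+|y−yᵢ|) = Σwᵢ|x−xᵢ| + Σwᵢ|y−yᵢ|, so x and y are optimised independently as 1-D weighted medians.
Total weight W = 598; half = 299.
x-coordinate, sorted with cumulative weight:
  x=0 (Hillcrest, w=30) cum 30
  x=1 (Eastvale, w=50) cum 80
  x=1 (Midtown, w=70) cum 150
  x=4 (Lakeside, w=3) cum 153
  x=6 (Southcross, w=225) cum 378  ← median
  x=7 (Northgate, w=200) cum 578
  x=8 (Westmoor, w=20) cum 598
⇒ x* = 6
y-coordinate, sorted with cumulative weight:
  y=2 (Northgate, w=200) cum 200
  y=2 (Eastvale, w=50) cum 250
  y=3 (Westmoor, w=20) cum 270
  y=3 (Hillcrest, w=30) cum 300  ← median
  y=5 (Lakeside, w=3) cum 303
  y=10 (Southcross, w=225) cum 528
  y=10 (Midtown, w=70) cum 598
⇒ y* = 3

(6, 3)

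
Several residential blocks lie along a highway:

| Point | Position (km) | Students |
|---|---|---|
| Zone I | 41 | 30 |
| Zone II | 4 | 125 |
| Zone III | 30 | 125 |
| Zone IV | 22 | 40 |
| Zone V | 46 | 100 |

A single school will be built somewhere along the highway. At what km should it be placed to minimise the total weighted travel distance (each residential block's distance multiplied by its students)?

For a sum of weighted absolute distances on a line, the optimum is the weighted median (not the mean). Total weight W = 420; half-weight = 210.
Sort by position and accumulate weight:
  km 4 (Zone II, w=125) → cum 125
  km 22 (Zone IV, w=40) → cum 165
  km 30 (Zone III, w=125) → cum 290  ≥ 210 → median here
  km 41 (Zone I, w=30) → cum 320
  km 46 (Zone V, w=100) → cum 420
Optimal location: km 30.

x = 30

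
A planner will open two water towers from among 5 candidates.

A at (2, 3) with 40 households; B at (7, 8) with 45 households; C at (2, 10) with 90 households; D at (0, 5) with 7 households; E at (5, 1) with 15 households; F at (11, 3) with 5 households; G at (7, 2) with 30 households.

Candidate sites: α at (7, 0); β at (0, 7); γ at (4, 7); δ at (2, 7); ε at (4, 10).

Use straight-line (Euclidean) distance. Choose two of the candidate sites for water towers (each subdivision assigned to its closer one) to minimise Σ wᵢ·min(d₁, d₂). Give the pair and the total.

Evaluate every pair (each demand assigned to the nearer of the two):
  {α, ε}: total = 738.9
  {α, γ}: total = 795.5
  {α, δ}: total = 797.8
  {γ, ε}: total = 839.0
  {δ, ε}: total = 884.0
  {γ, δ}: total = 898.6
  {α, β}: total = 954.1
  {β, ε}: total = 958.1
  {β, γ}: total = 966.2
  {β, δ}: total = 1035.5
Best pair: {α, ε} with total 738.9.

{α, ε}, total 738.9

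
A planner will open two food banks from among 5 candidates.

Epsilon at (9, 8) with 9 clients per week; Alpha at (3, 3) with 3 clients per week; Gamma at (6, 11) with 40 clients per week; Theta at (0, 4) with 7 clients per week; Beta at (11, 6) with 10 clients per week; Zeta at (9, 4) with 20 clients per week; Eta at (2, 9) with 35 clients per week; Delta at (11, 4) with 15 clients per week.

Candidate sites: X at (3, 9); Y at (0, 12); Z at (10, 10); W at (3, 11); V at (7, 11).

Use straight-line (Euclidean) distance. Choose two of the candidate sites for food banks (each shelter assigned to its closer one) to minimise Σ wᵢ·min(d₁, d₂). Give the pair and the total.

{X, V}, total 496.8

Evaluate every pair (each demand assigned to the nearer of the two):
  {X, V}: total = 496.8
  {X, Z}: total = 512.3
  {Z, W}: total = 549.8
  {W, V}: total = 558.6
  {Z, V}: total = 598.9
  {Y, V}: total = 612.0
  {Y, Z}: total = 649.8
  {X, W}: total = 651.7
  {X, Y}: total = 675.9
  {Y, W}: total = 774.1
Best pair: {X, V} with total 496.8.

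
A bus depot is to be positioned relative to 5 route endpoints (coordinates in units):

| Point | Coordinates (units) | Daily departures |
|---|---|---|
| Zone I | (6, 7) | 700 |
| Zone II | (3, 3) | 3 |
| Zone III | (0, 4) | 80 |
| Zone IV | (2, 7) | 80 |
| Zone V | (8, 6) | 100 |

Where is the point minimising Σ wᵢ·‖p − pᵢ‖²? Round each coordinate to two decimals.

The minimiser of Σwᵢ‖p−pᵢ‖² is the weighted centroid p* = (Σwᵢpᵢ)/(Σwᵢ).
Σwᵢ = 963.
Σwᵢxᵢ = 700·6 + 3·3 + 80·0 + 80·2 + 100·8 = 5169.
Σwᵢyᵢ = 700·7 + 3·3 + 80·4 + 80·7 + 100·6 = 6389.
x* = 5169/963 = 5.37, y* = 6389/963 = 6.63.

(5.37, 6.63)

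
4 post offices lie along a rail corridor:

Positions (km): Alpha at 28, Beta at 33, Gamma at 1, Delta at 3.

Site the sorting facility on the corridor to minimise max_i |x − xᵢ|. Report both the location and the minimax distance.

location 17, max distance 16

The 1-center on a line is the midpoint of the two extreme points: leftmost at 1, rightmost at 33.
Optimal location = (1 + 33)/2 = 17; maximum distance = (33 − 1)/2 = 16.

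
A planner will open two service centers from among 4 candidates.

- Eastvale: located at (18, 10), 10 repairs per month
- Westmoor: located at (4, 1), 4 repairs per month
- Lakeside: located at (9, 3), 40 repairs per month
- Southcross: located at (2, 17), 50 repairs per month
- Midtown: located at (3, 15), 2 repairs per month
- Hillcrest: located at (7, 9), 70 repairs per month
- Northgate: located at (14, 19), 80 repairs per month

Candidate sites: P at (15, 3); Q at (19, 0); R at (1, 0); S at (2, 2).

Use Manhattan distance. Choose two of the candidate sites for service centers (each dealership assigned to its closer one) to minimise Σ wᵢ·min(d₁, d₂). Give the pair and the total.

Evaluate every pair (each demand assigned to the nearer of the two):
  {P, S}: total = 3330
  {P, R}: total = 3630
  {Q, S}: total = 3980
  {P, Q}: total = 4130
  {Q, R}: total = 4470
  {R, S}: total = 4510
Best pair: {P, S} with total 3330.

{P, S}, total 3330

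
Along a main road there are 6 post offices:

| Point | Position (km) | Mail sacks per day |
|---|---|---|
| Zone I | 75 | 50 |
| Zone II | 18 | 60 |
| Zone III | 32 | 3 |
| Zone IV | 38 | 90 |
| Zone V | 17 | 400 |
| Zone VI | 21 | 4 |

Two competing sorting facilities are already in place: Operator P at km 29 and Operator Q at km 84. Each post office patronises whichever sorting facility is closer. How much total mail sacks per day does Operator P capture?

The indifferent point is the midpoint (29+84)/2 = 56.5; post offices left of it (closer to Operator P at 29) go to Operator P, those right go to Operator Q.
  Zone V at 17 (w=400) → Operator P
  Zone II at 18 (w=60) → Operator P
  Zone VI at 21 (w=4) → Operator P
  Zone III at 32 (w=3) → Operator P
  Zone IV at 38 (w=90) → Operator P
  Zone I at 75 (w=50) → Operator Q
Operator P captures 557; Operator Q captures 50.

557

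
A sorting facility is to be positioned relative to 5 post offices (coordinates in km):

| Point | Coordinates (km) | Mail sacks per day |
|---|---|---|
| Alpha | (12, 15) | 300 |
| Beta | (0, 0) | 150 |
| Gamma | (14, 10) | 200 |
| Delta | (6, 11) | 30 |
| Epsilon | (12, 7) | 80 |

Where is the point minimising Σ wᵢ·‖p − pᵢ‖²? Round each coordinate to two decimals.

(9.92, 9.72)

The minimiser of Σwᵢ‖p−pᵢ‖² is the weighted centroid p* = (Σwᵢpᵢ)/(Σwᵢ).
Σwᵢ = 760.
Σwᵢxᵢ = 300·12 + 150·0 + 200·14 + 30·6 + 80·12 = 7540.
Σwᵢyᵢ = 300·15 + 150·0 + 200·10 + 30·11 + 80·7 = 7390.
x* = 7540/760 = 9.92, y* = 7390/760 = 9.72.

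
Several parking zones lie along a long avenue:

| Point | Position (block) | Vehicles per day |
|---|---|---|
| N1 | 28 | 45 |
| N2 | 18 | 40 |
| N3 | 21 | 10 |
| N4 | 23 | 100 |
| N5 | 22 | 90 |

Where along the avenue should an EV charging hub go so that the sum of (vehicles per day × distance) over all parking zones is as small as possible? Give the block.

For a sum of weighted absolute distances on a line, the optimum is the weighted median (not the mean). Total weight W = 285; half-weight = 142.5.
Sort by position and accumulate weight:
  block 18 (N2, w=40) → cum 40
  block 21 (N3, w=10) → cum 50
  block 22 (N5, w=90) → cum 140
  block 23 (N4, w=100) → cum 240  ≥ 142.5 → median here
  block 28 (N1, w=45) → cum 285
Optimal location: block 23.

x = 23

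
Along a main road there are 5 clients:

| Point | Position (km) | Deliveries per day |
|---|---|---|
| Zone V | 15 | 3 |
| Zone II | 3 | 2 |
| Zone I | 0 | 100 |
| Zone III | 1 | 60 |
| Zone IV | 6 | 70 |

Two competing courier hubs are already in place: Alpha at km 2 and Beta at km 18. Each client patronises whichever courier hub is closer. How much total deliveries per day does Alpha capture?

232

The indifferent point is the midpoint (2+18)/2 = 10; clients left of it (closer to Alpha at 2) go to Alpha, those right go to Beta.
  Zone I at 0 (w=100) → Alpha
  Zone III at 1 (w=60) → Alpha
  Zone II at 3 (w=2) → Alpha
  Zone IV at 6 (w=70) → Alpha
  Zone V at 15 (w=3) → Beta
Alpha captures 232; Beta captures 3.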